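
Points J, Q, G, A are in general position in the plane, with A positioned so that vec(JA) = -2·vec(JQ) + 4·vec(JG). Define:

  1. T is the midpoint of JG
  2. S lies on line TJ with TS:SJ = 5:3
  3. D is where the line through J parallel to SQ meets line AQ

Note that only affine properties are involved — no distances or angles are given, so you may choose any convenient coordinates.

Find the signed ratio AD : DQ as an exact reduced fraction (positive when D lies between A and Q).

Assign J = (0, 0), Q = (1, 0), G = (0, 1), A = (-2, 4) — the answer is frame-independent, so this choice is without loss of generality.
1. T is the midpoint of JG ⇒ T = (0, 1/2)
2. S lies on line TJ with TS:SJ = 5:3 ⇒ S = (0, 3/16)
3. D is where the line through J parallel to SQ meets line AQ ⇒ D = (64/55, -12/55)
D = A + t·(Q−A) with t = 58/55, so AD:DQ = t:(1−t) = 58/55:-3/55

AD:DQ = -58/3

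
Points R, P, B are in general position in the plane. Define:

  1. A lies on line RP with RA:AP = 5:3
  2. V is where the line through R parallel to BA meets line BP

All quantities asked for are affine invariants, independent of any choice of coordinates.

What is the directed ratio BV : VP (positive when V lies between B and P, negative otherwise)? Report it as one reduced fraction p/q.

Assign R = (0, 0), P = (1, 0), B = (0, 1) — the answer is frame-independent, so this choice is without loss of generality.
1. A lies on line RP with RA:AP = 5:3 ⇒ A = (5/8, 0)
2. V is where the line through R parallel to BA meets line BP ⇒ V = (-5/3, 8/3)
V = B + t·(P−B) with t = -5/3, so BV:VP = t:(1−t) = -5/3:8/3

BV:VP = -5/8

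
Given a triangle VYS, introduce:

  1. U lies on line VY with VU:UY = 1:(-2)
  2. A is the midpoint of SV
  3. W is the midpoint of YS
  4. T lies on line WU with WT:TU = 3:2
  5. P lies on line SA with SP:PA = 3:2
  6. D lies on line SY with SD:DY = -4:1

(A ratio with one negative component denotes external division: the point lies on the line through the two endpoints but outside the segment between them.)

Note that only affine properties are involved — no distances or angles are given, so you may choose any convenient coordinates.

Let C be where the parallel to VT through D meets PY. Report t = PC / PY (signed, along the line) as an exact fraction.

Work in coordinates with V = (0, 0), Y = (1, 0), S = (0, 1).
1. U lies on line VY with VU:UY = 1:(-2) ⇒ U = (-1, 0)
2. A is the midpoint of SV ⇒ A = (0, 1/2)
3. W is the midpoint of YS ⇒ W = (1/2, 1/2)
4. T lies on line WU with WT:TU = 3:2 ⇒ T = (-2/5, 1/5)
5. P lies on line SA with SP:PA = 3:2 ⇒ P = (0, 7/10)
6. D lies on line SY with SD:DY = -4:1 ⇒ D = (4/3, -1/3)
through D parallel to VT: direction (-2/5, 1/5); meets PY at C = (11/6, -7/12)
C = P + t·(Y−P) with t = 11/6

t = 11/6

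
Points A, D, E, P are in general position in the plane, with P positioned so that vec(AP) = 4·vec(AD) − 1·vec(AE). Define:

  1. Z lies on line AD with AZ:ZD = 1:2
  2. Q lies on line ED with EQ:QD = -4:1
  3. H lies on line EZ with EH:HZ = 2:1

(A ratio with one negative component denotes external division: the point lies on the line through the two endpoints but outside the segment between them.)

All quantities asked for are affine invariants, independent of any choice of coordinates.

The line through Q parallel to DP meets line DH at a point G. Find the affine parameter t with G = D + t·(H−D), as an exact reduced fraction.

Work in coordinates with A = (0, 0), D = (1, 0), E = (0, 1), P = (4, -1).
1. Z lies on line AD with AZ:ZD = 1:2 ⇒ Z = (1/3, 0)
2. Q lies on line ED with EQ:QD = -4:1 ⇒ Q = (4/3, -1/3)
3. H lies on line EZ with EH:HZ = 2:1 ⇒ H = (2/9, 1/3)
through Q parallel to DP: direction (3, -1); meets DH at G = (10/3, -1)
G = D + t·(H−D) with t = -3

t = -3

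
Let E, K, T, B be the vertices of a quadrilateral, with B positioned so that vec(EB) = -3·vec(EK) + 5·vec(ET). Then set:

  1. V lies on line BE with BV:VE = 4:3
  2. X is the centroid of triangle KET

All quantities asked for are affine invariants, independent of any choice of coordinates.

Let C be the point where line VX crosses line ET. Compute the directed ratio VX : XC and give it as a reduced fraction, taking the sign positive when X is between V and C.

VX:XC = -34/7

Assign E = (0, 0), K = (1, 0), T = (0, 1), B = (-3, 5) — the answer is frame-independent, so this choice is without loss of generality.
1. V lies on line BE with BV:VE = 4:3 ⇒ V = (-9/7, 15/7)
2. X is the centroid of triangle KET ⇒ X = (1/3, 1/3)
line VX meets ET at C = (0, 12/17)
X = V + t·(C−V) with t = 34/27, so VX:XC = 34/27:-7/27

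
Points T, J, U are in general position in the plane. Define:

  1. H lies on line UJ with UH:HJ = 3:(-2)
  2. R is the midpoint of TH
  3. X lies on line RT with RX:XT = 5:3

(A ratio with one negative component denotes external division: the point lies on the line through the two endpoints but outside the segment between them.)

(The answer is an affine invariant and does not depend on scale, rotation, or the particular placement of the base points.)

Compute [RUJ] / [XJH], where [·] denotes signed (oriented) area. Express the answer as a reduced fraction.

Work in coordinates with T = (0, 0), J = (1, 0), U = (0, 1).
1. H lies on line UJ with UH:HJ = 3:(-2) ⇒ H = (3, -2)
2. R is the midpoint of TH ⇒ R = (3/2, -1)
3. X lies on line RT with RX:XT = 5:3 ⇒ X = (9/16, -3/8)
2·[RUJ] = -1/2, 2·[XJH] = -13/8
[RUJ]:[XJH] = -1/2:-13/8 = 4/13

[RUJ]:[XJH] = 4/13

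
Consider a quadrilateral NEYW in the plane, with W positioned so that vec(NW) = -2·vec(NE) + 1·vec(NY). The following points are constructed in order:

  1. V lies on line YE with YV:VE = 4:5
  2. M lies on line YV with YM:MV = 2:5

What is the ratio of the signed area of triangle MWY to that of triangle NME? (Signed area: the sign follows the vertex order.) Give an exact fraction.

Choose coordinates N = (0, 0), E = (1, 0), Y = (0, 1), W = (-2, 1).
1. V lies on line YE with YV:VE = 4:5 ⇒ V = (4/9, 5/9)
2. M lies on line YV with YM:MV = 2:5 ⇒ M = (8/63, 55/63)
2·[MWY] = -16/63, 2·[NME] = -55/63
[MWY]:[NME] = -16/63:-55/63 = 16/55

[MWY]:[NME] = 16/55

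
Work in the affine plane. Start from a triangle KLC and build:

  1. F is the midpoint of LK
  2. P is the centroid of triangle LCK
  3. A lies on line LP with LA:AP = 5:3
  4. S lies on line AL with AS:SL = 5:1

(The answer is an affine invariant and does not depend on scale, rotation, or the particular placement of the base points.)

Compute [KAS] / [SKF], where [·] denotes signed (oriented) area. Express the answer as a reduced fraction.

[KAS]:[SKF] = -10

Set K = (0, 0), L = (1, 0), C = (0, 1); any affine frame gives the same invariant.
1. F is the midpoint of LK ⇒ F = (1/2, 0)
2. P is the centroid of triangle LCK ⇒ P = (1/3, 1/3)
3. A lies on line LP with LA:AP = 5:3 ⇒ A = (7/12, 5/24)
4. S lies on line AL with AS:SL = 5:1 ⇒ S = (67/72, 5/144)
2·[KAS] = -25/144, 2·[SKF] = 5/288
[KAS]:[SKF] = -25/144:5/288 = -10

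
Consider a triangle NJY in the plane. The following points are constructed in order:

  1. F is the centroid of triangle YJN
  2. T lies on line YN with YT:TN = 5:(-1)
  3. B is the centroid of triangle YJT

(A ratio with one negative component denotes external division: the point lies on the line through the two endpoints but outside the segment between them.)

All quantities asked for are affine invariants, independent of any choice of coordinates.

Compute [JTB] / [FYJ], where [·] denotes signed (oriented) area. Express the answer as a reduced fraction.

Choose coordinates N = (0, 0), J = (1, 0), Y = (0, 1).
1. F is the centroid of triangle YJN ⇒ F = (1/3, 1/3)
2. T lies on line YN with YT:TN = 5:(-1) ⇒ T = (0, -1/4)
3. B is the centroid of triangle YJT ⇒ B = (1/3, 1/4)
2·[JTB] = -5/12, 2·[FYJ] = -1/3
[JTB]:[FYJ] = -5/12:-1/3 = 5/4

[JTB]:[FYJ] = 5/4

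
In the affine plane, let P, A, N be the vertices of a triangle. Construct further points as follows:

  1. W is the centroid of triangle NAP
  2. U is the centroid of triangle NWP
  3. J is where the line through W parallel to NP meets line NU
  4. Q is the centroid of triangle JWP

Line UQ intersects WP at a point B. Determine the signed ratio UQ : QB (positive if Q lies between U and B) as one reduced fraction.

UQ:QB = -2

Assign P = (0, 0), A = (1, 0), N = (0, 1) — the answer is frame-independent, so this choice is without loss of generality.
1. W is the centroid of triangle NAP ⇒ W = (1/3, 1/3)
2. U is the centroid of triangle NWP ⇒ U = (1/9, 4/9)
3. J is where the line through W parallel to NP meets line NU ⇒ J = (1/3, -2/3)
4. Q is the centroid of triangle JWP ⇒ Q = (2/9, -1/9)
line UQ meets WP at B = (1/6, 1/6)
Q = U + t·(B−U) with t = 2, so UQ:QB = 2:-1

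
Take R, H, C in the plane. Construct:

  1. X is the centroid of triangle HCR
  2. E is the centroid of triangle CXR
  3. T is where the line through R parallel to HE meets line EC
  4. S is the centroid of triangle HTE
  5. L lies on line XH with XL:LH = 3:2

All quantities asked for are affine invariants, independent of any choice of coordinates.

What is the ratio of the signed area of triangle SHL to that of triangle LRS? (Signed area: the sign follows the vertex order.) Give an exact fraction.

[SHL]:[LRS] = -2

Work in coordinates with R = (0, 0), H = (1, 0), C = (0, 1).
1. X is the centroid of triangle HCR ⇒ X = (1/3, 1/3)
2. E is the centroid of triangle CXR ⇒ E = (1/9, 4/9)
3. T is where the line through R parallel to HE meets line EC ⇒ T = (2/9, -1/9)
4. S is the centroid of triangle HTE ⇒ S = (4/9, 1/9)
5. L lies on line XH with XL:LH = 3:2 ⇒ L = (11/15, 2/15)
2·[SHL] = 2/45, 2·[LRS] = -1/45
[SHL]:[LRS] = 2/45:-1/45 = -2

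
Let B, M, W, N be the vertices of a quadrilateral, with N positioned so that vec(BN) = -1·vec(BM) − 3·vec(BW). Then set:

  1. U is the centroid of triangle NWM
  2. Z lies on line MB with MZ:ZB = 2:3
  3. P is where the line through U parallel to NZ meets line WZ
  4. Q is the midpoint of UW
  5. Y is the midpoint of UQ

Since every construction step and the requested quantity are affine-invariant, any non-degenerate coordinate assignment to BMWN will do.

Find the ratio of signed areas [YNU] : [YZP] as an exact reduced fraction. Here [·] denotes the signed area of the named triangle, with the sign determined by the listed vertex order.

[YNU]:[YZP] = 85/33

Set B = (0, 0), M = (1, 0), W = (0, 1), N = (-1, -3); any affine frame gives the same invariant.
1. U is the centroid of triangle NWM ⇒ U = (0, -2/3)
2. Z lies on line MB with MZ:ZB = 2:3 ⇒ Z = (3/5, 0)
3. P is where the line through U parallel to NZ meets line WZ ⇒ P = (8/17, 11/51)
4. Q is the midpoint of UW ⇒ Q = (0, 1/6)
5. Y is the midpoint of UQ ⇒ Y = (0, -1/4)
2·[YNU] = 5/12, 2·[YZP] = 11/68
[YNU]:[YZP] = 5/12:11/68 = 85/33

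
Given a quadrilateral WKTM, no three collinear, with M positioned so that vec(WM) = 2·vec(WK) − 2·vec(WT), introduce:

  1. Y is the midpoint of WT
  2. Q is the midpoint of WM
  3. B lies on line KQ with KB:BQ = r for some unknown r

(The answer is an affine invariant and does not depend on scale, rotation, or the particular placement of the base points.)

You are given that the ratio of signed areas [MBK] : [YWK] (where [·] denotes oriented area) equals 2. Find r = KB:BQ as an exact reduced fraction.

Assign W = (0, 0), K = (1, 0), T = (0, 1), M = (2, -2) — the answer is frame-independent, so this choice is without loss of generality.
1. Y is the midpoint of WT ⇒ Y = (0, 1/2)
2. Q is the midpoint of WM ⇒ Q = (1, -1)
3. With KB:BQ = r, write λ = r/(r+1) so B = K + λ·(Q−K); B is affine-linear in λ
Every point depending on B is an affine combination of B and λ-independent points, so each such coordinate is linear in λ; the λ² term in each signed area is a multiple of (Q−K)×(Q−K) = 0, so 2·[MBK] and 2·[YWK] are each linear in λ. Evaluating at λ=0 and λ=1:
  2·[MBK] = −λ,   2·[YWK] = 1/2
So [MBK]:[YWK] = (−λ) / (1/2). Setting this equal to 2:
  −λ = 2·(1/2)  ⇒  λ = -1
Then r = λ/(1−λ) = (-1)/(2) = -1/2. Check: with r = -1/2, B = (1, 1) and [MBK]:[YWK] = 2 as required.

r = -1/2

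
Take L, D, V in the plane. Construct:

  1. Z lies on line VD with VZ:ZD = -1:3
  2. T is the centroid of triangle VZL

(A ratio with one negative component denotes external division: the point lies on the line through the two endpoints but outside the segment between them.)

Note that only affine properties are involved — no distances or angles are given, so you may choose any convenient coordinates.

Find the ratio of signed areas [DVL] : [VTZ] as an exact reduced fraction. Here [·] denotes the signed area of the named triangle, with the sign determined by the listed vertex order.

Assign L = (0, 0), D = (1, 0), V = (0, 1) — the answer is frame-independent, so this choice is without loss of generality.
1. Z lies on line VD with VZ:ZD = -1:3 ⇒ Z = (-1/2, 3/2)
2. T is the centroid of triangle VZL ⇒ T = (-1/6, 5/6)
2·[DVL] = 1, 2·[VTZ] = -1/6
[DVL]:[VTZ] = 1:-1/6 = -6

[DVL]:[VTZ] = -6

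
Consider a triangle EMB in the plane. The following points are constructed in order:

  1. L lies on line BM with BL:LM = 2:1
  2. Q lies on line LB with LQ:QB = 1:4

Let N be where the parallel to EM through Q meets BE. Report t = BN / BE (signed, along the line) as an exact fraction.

t = 8/15

Assign E = (0, 0), M = (1, 0), B = (0, 1) — the answer is frame-independent, so this choice is without loss of generality.
1. L lies on line BM with BL:LM = 2:1 ⇒ L = (2/3, 1/3)
2. Q lies on line LB with LQ:QB = 1:4 ⇒ Q = (8/15, 7/15)
through Q parallel to EM: direction (1, 0); meets BE at N = (0, 7/15)
N = B + t·(E−B) with t = 8/15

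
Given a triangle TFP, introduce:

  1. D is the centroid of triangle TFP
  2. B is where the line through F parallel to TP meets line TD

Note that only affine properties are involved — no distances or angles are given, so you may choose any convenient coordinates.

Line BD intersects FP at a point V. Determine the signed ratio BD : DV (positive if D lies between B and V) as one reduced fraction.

BD:DV = -4

Assign T = (0, 0), F = (1, 0), P = (0, 1) — the answer is frame-independent, so this choice is without loss of generality.
1. D is the centroid of triangle TFP ⇒ D = (1/3, 1/3)
2. B is where the line through F parallel to TP meets line TD ⇒ B = (1, 1)
line BD meets FP at V = (1/2, 1/2)
D = B + t·(V−B) with t = 4/3, so BD:DV = 4/3:-1/3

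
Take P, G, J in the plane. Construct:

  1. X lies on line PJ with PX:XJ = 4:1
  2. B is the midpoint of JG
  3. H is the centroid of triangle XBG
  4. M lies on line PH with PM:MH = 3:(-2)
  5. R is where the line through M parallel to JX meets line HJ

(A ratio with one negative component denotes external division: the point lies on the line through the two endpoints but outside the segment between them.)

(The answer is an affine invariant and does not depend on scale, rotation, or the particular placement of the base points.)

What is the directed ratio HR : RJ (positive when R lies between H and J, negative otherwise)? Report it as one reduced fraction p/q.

Assign P = (0, 0), G = (1, 0), J = (0, 1) — the answer is frame-independent, so this choice is without loss of generality.
1. X lies on line PJ with PX:XJ = 4:1 ⇒ X = (0, 4/5)
2. B is the midpoint of JG ⇒ B = (1/2, 1/2)
3. H is the centroid of triangle XBG ⇒ H = (1/2, 13/30)
4. M lies on line PH with PM:MH = 3:(-2) ⇒ M = (3/2, 13/10)
5. R is where the line through M parallel to JX meets line HJ ⇒ R = (3/2, -7/10)
R = H + t·(J−H) with t = -2, so HR:RJ = t:(1−t) = -2:3

HR:RJ = -2/3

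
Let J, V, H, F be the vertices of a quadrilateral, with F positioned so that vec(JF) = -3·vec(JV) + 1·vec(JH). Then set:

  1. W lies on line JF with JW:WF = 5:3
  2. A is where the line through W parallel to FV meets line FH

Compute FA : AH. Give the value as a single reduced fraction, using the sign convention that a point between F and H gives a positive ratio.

FA:AH = -1/9

Choose coordinates J = (0, 0), V = (1, 0), H = (0, 1), F = (-3, 1).
1. W lies on line JF with JW:WF = 5:3 ⇒ W = (-15/8, 5/8)
2. A is where the line through W parallel to FV meets line FH ⇒ A = (-27/8, 1)
A = F + t·(H−F) with t = -1/8, so FA:AH = t:(1−t) = -1/8:9/8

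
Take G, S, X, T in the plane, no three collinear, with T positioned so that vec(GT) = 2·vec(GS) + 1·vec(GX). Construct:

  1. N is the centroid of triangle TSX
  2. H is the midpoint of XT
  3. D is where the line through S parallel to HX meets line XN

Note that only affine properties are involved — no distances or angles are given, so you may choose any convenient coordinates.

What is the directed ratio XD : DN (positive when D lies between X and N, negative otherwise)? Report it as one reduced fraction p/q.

XD:DN = -3/2

Choose coordinates G = (0, 0), S = (1, 0), X = (0, 1), T = (2, 1).
1. N is the centroid of triangle TSX ⇒ N = (1, 2/3)
2. H is the midpoint of XT ⇒ H = (1, 1)
3. D is where the line through S parallel to HX meets line XN ⇒ D = (3, 0)
D = X + t·(N−X) with t = 3, so XD:DN = t:(1−t) = 3:-2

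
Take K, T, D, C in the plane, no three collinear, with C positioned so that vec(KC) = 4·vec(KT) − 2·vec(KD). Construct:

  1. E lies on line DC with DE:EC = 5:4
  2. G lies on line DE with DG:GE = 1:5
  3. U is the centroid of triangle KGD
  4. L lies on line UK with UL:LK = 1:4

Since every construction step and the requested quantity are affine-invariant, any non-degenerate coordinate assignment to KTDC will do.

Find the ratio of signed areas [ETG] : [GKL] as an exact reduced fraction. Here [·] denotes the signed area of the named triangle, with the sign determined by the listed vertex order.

[ETG]:[GKL] = 75/16

Assign K = (0, 0), T = (1, 0), D = (0, 1), C = (4, -2) — the answer is frame-independent, so this choice is without loss of generality.
1. E lies on line DC with DE:EC = 5:4 ⇒ E = (20/9, -2/3)
2. G lies on line DE with DG:GE = 1:5 ⇒ G = (10/27, 13/18)
3. U is the centroid of triangle KGD ⇒ U = (10/81, 31/54)
4. L lies on line UK with UL:LK = 1:4 ⇒ L = (8/81, 62/135)
2·[ETG] = -25/54, 2·[GKL] = -8/81
[ETG]:[GKL] = -25/54:-8/81 = 75/16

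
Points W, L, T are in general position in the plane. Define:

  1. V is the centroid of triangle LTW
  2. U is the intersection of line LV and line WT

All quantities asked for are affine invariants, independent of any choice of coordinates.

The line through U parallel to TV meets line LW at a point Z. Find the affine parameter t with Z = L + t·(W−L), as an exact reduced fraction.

Set W = (0, 0), L = (1, 0), T = (0, 1); any affine frame gives the same invariant.
1. V is the centroid of triangle LTW ⇒ V = (1/3, 1/3)
2. U is the intersection of line LV and line WT ⇒ U = (0, 1/2)
through U parallel to TV: direction (1/3, -2/3); meets LW at Z = (1/4, 0)
Z = L + t·(W−L) with t = 3/4

t = 3/4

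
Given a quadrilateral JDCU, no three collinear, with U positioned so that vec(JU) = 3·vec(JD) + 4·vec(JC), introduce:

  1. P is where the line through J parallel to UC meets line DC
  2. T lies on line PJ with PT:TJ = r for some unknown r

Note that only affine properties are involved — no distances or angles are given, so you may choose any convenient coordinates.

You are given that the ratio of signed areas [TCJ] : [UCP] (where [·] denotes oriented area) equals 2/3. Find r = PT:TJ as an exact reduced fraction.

Set J = (0, 0), D = (1, 0), C = (0, 1), U = (3, 4); any affine frame gives the same invariant.
1. P is where the line through J parallel to UC meets line DC ⇒ P = (1/2, 1/2)
2. With PT:TJ = r, write λ = r/(r+1) so T = P + λ·(J−P); T is affine-linear in λ
Every point depending on T is an affine combination of T and λ-independent points, so each such coordinate is linear in λ; the λ² term in each signed area is a multiple of (J−P)×(J−P) = 0, so 2·[TCJ] and 2·[UCP] are each linear in λ. Evaluating at λ=0 and λ=1:
  2·[TCJ] = -1/2·λ + 1/2,   2·[UCP] = 3
So [TCJ]:[UCP] = (-1/2·λ + 1/2) / (3). Setting this equal to 2/3:
  -1/2·λ + 1/2 = 2/3·(3)  ⇒  λ = -3
Then r = λ/(1−λ) = (-3)/(4) = -3/4. Check: with r = -3/4, T = (2, 2) and [TCJ]:[UCP] = 2/3 as required.

r = -3/4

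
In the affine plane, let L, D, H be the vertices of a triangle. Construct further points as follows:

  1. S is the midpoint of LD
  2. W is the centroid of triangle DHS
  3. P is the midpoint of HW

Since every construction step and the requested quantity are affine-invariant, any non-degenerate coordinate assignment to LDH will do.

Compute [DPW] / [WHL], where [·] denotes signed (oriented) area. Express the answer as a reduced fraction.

[DPW]:[WHL] = 1/6

Choose coordinates L = (0, 0), D = (1, 0), H = (0, 1).
1. S is the midpoint of LD ⇒ S = (1/2, 0)
2. W is the centroid of triangle DHS ⇒ W = (1/2, 1/3)
3. P is the midpoint of HW ⇒ P = (1/4, 2/3)
2·[DPW] = 1/12, 2·[WHL] = 1/2
[DPW]:[WHL] = 1/12:1/2 = 1/6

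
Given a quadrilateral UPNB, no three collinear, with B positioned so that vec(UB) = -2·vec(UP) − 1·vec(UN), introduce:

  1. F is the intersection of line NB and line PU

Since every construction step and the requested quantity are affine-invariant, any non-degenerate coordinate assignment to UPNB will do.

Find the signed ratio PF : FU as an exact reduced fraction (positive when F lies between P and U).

PF:FU = -2

Choose coordinates U = (0, 0), P = (1, 0), N = (0, 1), B = (-2, -1).
1. F is the intersection of line NB and line PU ⇒ F = (-1, 0)
F = P + t·(U−P) with t = 2, so PF:FU = t:(1−t) = 2:-1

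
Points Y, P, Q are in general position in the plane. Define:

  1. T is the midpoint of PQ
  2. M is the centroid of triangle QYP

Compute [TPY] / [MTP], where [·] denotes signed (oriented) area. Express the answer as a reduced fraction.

Work in coordinates with Y = (0, 0), P = (1, 0), Q = (0, 1).
1. T is the midpoint of PQ ⇒ T = (1/2, 1/2)
2. M is the centroid of triangle QYP ⇒ M = (1/3, 1/3)
2·[TPY] = -1/2, 2·[MTP] = -1/6
[TPY]:[MTP] = -1/2:-1/6 = 3

[TPY]:[MTP] = 3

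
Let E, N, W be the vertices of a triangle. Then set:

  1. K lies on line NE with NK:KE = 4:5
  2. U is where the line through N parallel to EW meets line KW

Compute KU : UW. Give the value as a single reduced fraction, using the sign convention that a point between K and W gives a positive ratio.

KU:UW = -4/9

Work in coordinates with E = (0, 0), N = (1, 0), W = (0, 1).
1. K lies on line NE with NK:KE = 4:5 ⇒ K = (5/9, 0)
2. U is where the line through N parallel to EW meets line KW ⇒ U = (1, -4/5)
U = K + t·(W−K) with t = -4/5, so KU:UW = t:(1−t) = -4/5:9/5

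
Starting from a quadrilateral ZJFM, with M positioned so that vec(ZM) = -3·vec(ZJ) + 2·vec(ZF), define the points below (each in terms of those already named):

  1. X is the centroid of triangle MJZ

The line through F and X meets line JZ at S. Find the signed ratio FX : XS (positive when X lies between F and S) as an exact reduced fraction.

Choose coordinates Z = (0, 0), J = (1, 0), F = (0, 1), M = (-3, 2).
1. X is the centroid of triangle MJZ ⇒ X = (-2/3, 2/3)
line FX meets JZ at S = (-2, 0)
X = F + t·(S−F) with t = 1/3, so FX:XS = 1/3:2/3

FX:XS = 1/2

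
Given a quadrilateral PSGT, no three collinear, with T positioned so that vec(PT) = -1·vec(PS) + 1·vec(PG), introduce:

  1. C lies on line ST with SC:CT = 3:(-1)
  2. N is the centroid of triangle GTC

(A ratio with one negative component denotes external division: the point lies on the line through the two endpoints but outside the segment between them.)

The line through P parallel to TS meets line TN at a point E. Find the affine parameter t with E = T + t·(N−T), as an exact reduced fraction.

Choose coordinates P = (0, 0), S = (1, 0), G = (0, 1), T = (-1, 1).
1. C lies on line ST with SC:CT = 3:(-1) ⇒ C = (-2, 3/2)
2. N is the centroid of triangle GTC ⇒ N = (-1, 7/6)
through P parallel to TS: direction (2, -1); meets TN at E = (-1, 1/2)
E = T + t·(N−T) with t = -3

t = -3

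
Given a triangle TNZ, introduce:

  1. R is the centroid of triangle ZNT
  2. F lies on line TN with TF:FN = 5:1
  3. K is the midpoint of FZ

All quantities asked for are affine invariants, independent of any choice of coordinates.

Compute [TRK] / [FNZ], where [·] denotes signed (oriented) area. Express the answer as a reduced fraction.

[TRK]:[FNZ] = 1/6

Set T = (0, 0), N = (1, 0), Z = (0, 1); any affine frame gives the same invariant.
1. R is the centroid of triangle ZNT ⇒ R = (1/3, 1/3)
2. F lies on line TN with TF:FN = 5:1 ⇒ F = (5/6, 0)
3. K is the midpoint of FZ ⇒ K = (5/12, 1/2)
2·[TRK] = 1/36, 2·[FNZ] = 1/6
[TRK]:[FNZ] = 1/36:1/6 = 1/6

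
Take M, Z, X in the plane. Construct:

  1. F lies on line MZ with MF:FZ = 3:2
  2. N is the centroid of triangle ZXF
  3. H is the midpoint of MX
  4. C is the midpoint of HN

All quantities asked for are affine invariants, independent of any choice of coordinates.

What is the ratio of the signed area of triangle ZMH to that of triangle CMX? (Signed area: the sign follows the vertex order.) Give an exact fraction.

[ZMH]:[CMX] = 15/8

Choose coordinates M = (0, 0), Z = (1, 0), X = (0, 1).
1. F lies on line MZ with MF:FZ = 3:2 ⇒ F = (3/5, 0)
2. N is the centroid of triangle ZXF ⇒ N = (8/15, 1/3)
3. H is the midpoint of MX ⇒ H = (0, 1/2)
4. C is the midpoint of HN ⇒ C = (4/15, 5/12)
2·[ZMH] = -1/2, 2·[CMX] = -4/15
[ZMH]:[CMX] = -1/2:-4/15 = 15/8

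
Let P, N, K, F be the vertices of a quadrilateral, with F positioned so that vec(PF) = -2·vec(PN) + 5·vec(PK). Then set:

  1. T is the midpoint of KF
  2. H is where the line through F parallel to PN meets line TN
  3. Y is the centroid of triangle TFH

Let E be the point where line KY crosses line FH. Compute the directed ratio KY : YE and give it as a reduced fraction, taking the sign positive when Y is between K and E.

KY:YE = 5

Assign P = (0, 0), N = (1, 0), K = (0, 1), F = (-2, 5) — the answer is frame-independent, so this choice is without loss of generality.
1. T is the midpoint of KF ⇒ T = (-1, 3)
2. H is where the line through F parallel to PN meets line TN ⇒ H = (-7/3, 5)
3. Y is the centroid of triangle TFH ⇒ Y = (-16/9, 13/3)
line KY meets FH at E = (-32/15, 5)
Y = K + t·(E−K) with t = 5/6, so KY:YE = 5/6:1/6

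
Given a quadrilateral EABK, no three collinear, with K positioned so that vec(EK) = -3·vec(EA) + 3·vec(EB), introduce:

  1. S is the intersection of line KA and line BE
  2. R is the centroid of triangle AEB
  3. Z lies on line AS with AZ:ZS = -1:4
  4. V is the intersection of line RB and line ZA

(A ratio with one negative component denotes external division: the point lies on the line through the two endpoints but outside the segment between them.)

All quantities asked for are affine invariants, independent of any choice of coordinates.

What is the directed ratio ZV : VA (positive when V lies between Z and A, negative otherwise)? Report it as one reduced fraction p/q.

ZV:VA = -17/12

Work in coordinates with E = (0, 0), A = (1, 0), B = (0, 1), K = (-3, 3).
1. S is the intersection of line KA and line BE ⇒ S = (0, 3/4)
2. R is the centroid of triangle AEB ⇒ R = (1/3, 1/3)
3. Z lies on line AS with AZ:ZS = -1:4 ⇒ Z = (4/3, -1/4)
4. V is the intersection of line RB and line ZA ⇒ V = (1/5, 3/5)
V = Z + t·(A−Z) with t = 17/5, so ZV:VA = t:(1−t) = 17/5:-12/5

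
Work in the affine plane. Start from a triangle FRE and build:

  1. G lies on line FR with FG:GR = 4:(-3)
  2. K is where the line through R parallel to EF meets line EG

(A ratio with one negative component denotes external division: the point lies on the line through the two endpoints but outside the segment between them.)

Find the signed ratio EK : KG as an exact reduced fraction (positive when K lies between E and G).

EK:KG = 1/3

Work in coordinates with F = (0, 0), R = (1, 0), E = (0, 1).
1. G lies on line FR with FG:GR = 4:(-3) ⇒ G = (4, 0)
2. K is where the line through R parallel to EF meets line EG ⇒ K = (1, 3/4)
K = E + t·(G−E) with t = 1/4, so EK:KG = t:(1−t) = 1/4:3/4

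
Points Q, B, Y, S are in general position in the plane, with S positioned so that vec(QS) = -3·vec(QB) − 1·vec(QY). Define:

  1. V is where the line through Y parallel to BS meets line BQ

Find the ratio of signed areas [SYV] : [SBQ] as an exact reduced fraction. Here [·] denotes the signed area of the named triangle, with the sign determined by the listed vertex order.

Set Q = (0, 0), B = (1, 0), Y = (0, 1), S = (-3, -1); any affine frame gives the same invariant.
1. V is where the line through Y parallel to BS meets line BQ ⇒ V = (-4, 0)
2·[SYV] = 5, 2·[SBQ] = 1
[SYV]:[SBQ] = 5:1 = 5

[SYV]:[SBQ] = 5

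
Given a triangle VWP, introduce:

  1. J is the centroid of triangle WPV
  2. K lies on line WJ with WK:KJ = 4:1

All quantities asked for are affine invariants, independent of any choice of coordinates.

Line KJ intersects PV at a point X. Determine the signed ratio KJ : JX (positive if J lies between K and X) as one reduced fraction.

Work in coordinates with V = (0, 0), W = (1, 0), P = (0, 1).
1. J is the centroid of triangle WPV ⇒ J = (1/3, 1/3)
2. K lies on line WJ with WK:KJ = 4:1 ⇒ K = (7/15, 4/15)
line KJ meets PV at X = (0, 1/2)
J = K + t·(X−K) with t = 2/7, so KJ:JX = 2/7:5/7

KJ:JX = 2/5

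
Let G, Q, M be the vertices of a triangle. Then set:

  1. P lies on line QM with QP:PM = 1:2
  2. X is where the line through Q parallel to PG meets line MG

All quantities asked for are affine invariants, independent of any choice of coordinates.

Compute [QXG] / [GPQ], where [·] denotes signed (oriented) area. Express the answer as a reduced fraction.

Set G = (0, 0), Q = (1, 0), M = (0, 1); any affine frame gives the same invariant.
1. P lies on line QM with QP:PM = 1:2 ⇒ P = (2/3, 1/3)
2. X is where the line through Q parallel to PG meets line MG ⇒ X = (0, -1/2)
2·[QXG] = -1/2, 2·[GPQ] = -1/3
[QXG]:[GPQ] = -1/2:-1/3 = 3/2

[QXG]:[GPQ] = 3/2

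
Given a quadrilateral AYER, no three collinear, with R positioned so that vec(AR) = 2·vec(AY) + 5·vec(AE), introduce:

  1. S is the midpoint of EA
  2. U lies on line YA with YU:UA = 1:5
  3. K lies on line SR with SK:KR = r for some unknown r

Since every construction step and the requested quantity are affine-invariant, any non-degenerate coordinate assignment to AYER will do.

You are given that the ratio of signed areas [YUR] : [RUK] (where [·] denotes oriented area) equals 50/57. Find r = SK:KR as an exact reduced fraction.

Set A = (0, 0), Y = (1, 0), E = (0, 1), R = (2, 5); any affine frame gives the same invariant.
1. S is the midpoint of EA ⇒ S = (0, 1/2)
2. U lies on line YA with YU:UA = 1:5 ⇒ U = (5/6, 0)
3. With SK:KR = r, write λ = r/(r+1) so K = S + λ·(R−S); K is affine-linear in λ
Every point depending on K is an affine combination of K and λ-independent points, so each such coordinate is linear in λ; the λ² term in each signed area is a multiple of (R−S)×(R−S) = 0, so 2·[YUR] and 2·[RUK] are each linear in λ. Evaluating at λ=0 and λ=1:
  2·[YUR] = -5/6,   2·[RUK] = 19/4·λ − 19/4
So [YUR]:[RUK] = (-5/6) / (19/4·λ − 19/4). Setting this equal to 50/57:
  -5/6 = 50/57·(19/4·λ − 19/4)  ⇒  λ = 4/5
Then r = λ/(1−λ) = (4/5)/(1/5) = 4. Check: with r = 4, K = (8/5, 41/10) and [YUR]:[RUK] = 50/57 as required.

r = 4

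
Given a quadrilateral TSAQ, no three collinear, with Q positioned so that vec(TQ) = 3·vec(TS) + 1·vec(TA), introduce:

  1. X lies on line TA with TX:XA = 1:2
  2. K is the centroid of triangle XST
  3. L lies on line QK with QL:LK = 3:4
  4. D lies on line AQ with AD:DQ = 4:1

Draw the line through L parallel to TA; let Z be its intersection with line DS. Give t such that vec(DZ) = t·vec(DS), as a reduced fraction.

t = 19/49

Set T = (0, 0), S = (1, 0), A = (0, 1), Q = (3, 1); any affine frame gives the same invariant.
1. X lies on line TA with TX:XA = 1:2 ⇒ X = (0, 1/3)
2. K is the centroid of triangle XST ⇒ K = (1/3, 1/9)
3. L lies on line QK with QL:LK = 3:4 ⇒ L = (13/7, 13/21)
4. D lies on line AQ with AD:DQ = 4:1 ⇒ D = (12/5, 1)
through L parallel to TA: direction (0, 1); meets DS at Z = (13/7, 30/49)
Z = D + t·(S−D) with t = 19/49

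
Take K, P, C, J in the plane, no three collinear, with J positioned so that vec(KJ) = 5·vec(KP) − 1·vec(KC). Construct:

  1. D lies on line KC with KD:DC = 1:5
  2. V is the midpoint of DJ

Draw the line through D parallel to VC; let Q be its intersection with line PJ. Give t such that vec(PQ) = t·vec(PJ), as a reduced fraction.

t = -6/19

Choose coordinates K = (0, 0), P = (1, 0), C = (0, 1), J = (5, -1).
1. D lies on line KC with KD:DC = 1:5 ⇒ D = (0, 1/6)
2. V is the midpoint of DJ ⇒ V = (5/2, -5/12)
through D parallel to VC: direction (-5/2, 17/12); meets PJ at Q = (-5/19, 6/19)
Q = P + t·(J−P) with t = -6/19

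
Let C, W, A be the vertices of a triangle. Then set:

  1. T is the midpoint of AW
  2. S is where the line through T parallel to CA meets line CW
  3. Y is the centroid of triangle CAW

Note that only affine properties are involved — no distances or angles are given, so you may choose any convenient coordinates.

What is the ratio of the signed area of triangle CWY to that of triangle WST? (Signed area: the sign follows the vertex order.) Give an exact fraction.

[CWY]:[WST] = -4/3

Set C = (0, 0), W = (1, 0), A = (0, 1); any affine frame gives the same invariant.
1. T is the midpoint of AW ⇒ T = (1/2, 1/2)
2. S is where the line through T parallel to CA meets line CW ⇒ S = (1/2, 0)
3. Y is the centroid of triangle CAW ⇒ Y = (1/3, 1/3)
2·[CWY] = 1/3, 2·[WST] = -1/4
[CWY]:[WST] = 1/3:-1/4 = -4/3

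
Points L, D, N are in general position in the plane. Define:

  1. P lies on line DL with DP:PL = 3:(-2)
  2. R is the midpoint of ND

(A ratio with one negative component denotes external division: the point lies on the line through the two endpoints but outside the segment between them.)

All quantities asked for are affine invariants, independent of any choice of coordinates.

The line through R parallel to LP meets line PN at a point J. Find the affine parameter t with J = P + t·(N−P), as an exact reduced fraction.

t = 1/2

Work in coordinates with L = (0, 0), D = (1, 0), N = (0, 1).
1. P lies on line DL with DP:PL = 3:(-2) ⇒ P = (-2, 0)
2. R is the midpoint of ND ⇒ R = (1/2, 1/2)
through R parallel to LP: direction (-2, 0); meets PN at J = (-1, 1/2)
J = P + t·(N−P) with t = 1/2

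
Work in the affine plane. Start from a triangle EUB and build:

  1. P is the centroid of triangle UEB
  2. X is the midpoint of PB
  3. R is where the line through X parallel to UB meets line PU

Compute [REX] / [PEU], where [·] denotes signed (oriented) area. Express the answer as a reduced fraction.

[REX]:[PEU] = -5/4

Work in coordinates with E = (0, 0), U = (1, 0), B = (0, 1).
1. P is the centroid of triangle UEB ⇒ P = (1/3, 1/3)
2. X is the midpoint of PB ⇒ X = (1/6, 2/3)
3. R is where the line through X parallel to UB meets line PU ⇒ R = (2/3, 1/6)
2·[REX] = -5/12, 2·[PEU] = 1/3
[REX]:[PEU] = -5/12:1/3 = -5/4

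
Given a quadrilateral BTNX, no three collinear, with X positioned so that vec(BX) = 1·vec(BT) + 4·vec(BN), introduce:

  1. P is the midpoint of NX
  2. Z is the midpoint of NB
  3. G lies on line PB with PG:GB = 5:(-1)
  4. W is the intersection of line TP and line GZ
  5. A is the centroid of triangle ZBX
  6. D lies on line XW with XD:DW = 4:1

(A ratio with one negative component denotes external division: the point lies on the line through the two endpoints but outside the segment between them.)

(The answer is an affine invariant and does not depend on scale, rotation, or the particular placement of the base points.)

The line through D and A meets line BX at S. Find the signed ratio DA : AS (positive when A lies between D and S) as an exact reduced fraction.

DA:AS = 319/35

Choose coordinates B = (0, 0), T = (1, 0), N = (0, 1), X = (1, 4).
1. P is the midpoint of NX ⇒ P = (1/2, 5/2)
2. Z is the midpoint of NB ⇒ Z = (0, 1/2)
3. G lies on line PB with PG:GB = 5:(-1) ⇒ G = (-1/8, -5/8)
4. W is the intersection of line TP and line GZ ⇒ W = (9/28, 95/28)
5. A is the centroid of triangle ZBX ⇒ A = (1/3, 3/2)
6. D lies on line XW with XD:DW = 4:1 ⇒ D = (16/35, 123/35)
line DA meets BX at S = (102/319, 408/319)
A = D + t·(S−D) with t = 319/354, so DA:AS = 319/354:35/354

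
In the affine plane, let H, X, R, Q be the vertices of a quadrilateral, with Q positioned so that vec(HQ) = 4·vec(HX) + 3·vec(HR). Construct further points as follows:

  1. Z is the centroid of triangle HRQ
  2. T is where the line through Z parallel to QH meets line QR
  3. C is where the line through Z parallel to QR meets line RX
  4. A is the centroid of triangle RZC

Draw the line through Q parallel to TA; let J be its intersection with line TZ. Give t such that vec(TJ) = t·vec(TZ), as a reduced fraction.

t = 12/17

Assign H = (0, 0), X = (1, 0), R = (0, 1), Q = (4, 3) — the answer is frame-independent, so this choice is without loss of generality.
1. Z is the centroid of triangle HRQ ⇒ Z = (4/3, 4/3)
2. T is where the line through Z parallel to QH meets line QR ⇒ T = (8/3, 7/3)
3. C is where the line through Z parallel to QR meets line RX ⇒ C = (2/9, 7/9)
4. A is the centroid of triangle RZC ⇒ A = (14/27, 28/27)
through Q parallel to TA: direction (-58/27, -35/27); meets TZ at J = (88/51, 83/51)
J = T + t·(Z−T) with t = 12/17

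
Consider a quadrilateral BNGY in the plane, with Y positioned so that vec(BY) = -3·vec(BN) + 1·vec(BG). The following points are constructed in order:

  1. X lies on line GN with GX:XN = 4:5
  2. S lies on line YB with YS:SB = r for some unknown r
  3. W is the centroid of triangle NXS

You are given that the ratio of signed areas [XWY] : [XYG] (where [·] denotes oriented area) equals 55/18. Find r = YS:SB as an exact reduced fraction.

Choose coordinates B = (0, 0), N = (1, 0), G = (0, 1), Y = (-3, 1).
1. X lies on line GN with GX:XN = 4:5 ⇒ X = (4/9, 5/9)
2. With YS:SB = r, write λ = r/(r+1) so S = Y + λ·(B−Y); S is affine-linear in λ
3. W is the centroid of triangle NXS ⇒ W is an affine combination of earlier points and hence also affine-linear in λ
Every point depending on S is an affine combination of S and λ-independent points, so each such coordinate is linear in λ; the λ² term in each signed area is a multiple of (B−Y)×(B−Y) = 0, so 2·[XWY] and 2·[XYG] are each linear in λ. Evaluating at λ=0 and λ=1:
  2·[XWY] = -19/27·λ − 5/9,   2·[XYG] = -4/3
So [XWY]:[XYG] = (-19/27·λ − 5/9) / (-4/3). Setting this equal to 55/18:
  -19/27·λ − 5/9 = 55/18·(-4/3)  ⇒  λ = 5
Then r = λ/(1−λ) = (5)/(-4) = -5/4. Check: with r = -5/4, S = (12, -4) and [XWY]:[XYG] = 55/18 as required.

r = -5/4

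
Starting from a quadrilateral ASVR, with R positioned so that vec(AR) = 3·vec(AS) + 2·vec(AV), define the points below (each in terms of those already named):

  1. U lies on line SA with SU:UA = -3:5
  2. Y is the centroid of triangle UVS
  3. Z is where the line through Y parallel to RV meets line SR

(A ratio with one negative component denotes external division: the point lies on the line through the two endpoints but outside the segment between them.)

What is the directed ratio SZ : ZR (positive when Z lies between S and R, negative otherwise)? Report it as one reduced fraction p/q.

Choose coordinates A = (0, 0), S = (1, 0), V = (0, 1), R = (3, 2).
1. U lies on line SA with SU:UA = -3:5 ⇒ U = (5/2, 0)
2. Y is the centroid of triangle UVS ⇒ Y = (7/6, 1/3)
3. Z is where the line through Y parallel to RV meets line SR ⇒ Z = (17/12, 5/12)
Z = S + t·(R−S) with t = 5/24, so SZ:ZR = t:(1−t) = 5/24:19/24

SZ:ZR = 5/19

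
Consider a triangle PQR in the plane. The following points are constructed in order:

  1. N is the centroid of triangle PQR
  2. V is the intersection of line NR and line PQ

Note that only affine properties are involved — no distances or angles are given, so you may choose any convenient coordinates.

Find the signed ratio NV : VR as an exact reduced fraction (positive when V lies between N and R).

Work in coordinates with P = (0, 0), Q = (1, 0), R = (0, 1).
1. N is the centroid of triangle PQR ⇒ N = (1/3, 1/3)
2. V is the intersection of line NR and line PQ ⇒ V = (1/2, 0)
V = N + t·(R−N) with t = -1/2, so NV:VR = t:(1−t) = -1/2:3/2

NV:VR = -1/3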